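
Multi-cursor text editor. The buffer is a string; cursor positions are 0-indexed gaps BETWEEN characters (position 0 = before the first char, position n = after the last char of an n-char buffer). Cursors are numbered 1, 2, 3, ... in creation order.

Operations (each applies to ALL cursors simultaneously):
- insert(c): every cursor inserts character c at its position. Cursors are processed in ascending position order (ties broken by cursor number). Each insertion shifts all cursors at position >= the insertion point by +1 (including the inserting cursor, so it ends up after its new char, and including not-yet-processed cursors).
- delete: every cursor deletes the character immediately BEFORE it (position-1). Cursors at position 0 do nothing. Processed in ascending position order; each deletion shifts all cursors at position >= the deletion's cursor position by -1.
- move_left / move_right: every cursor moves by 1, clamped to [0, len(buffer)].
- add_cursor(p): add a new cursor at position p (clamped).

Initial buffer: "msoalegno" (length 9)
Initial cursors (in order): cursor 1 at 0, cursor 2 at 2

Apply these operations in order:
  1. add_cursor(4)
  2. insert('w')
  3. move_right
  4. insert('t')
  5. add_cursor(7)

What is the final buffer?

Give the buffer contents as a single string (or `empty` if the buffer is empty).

Answer: wmtswotawltegno

Derivation:
After op 1 (add_cursor(4)): buffer="msoalegno" (len 9), cursors c1@0 c2@2 c3@4, authorship .........
After op 2 (insert('w')): buffer="wmswoawlegno" (len 12), cursors c1@1 c2@4 c3@7, authorship 1..2..3.....
After op 3 (move_right): buffer="wmswoawlegno" (len 12), cursors c1@2 c2@5 c3@8, authorship 1..2..3.....
After op 4 (insert('t')): buffer="wmtswotawltegno" (len 15), cursors c1@3 c2@7 c3@11, authorship 1.1.2.2.3.3....
After op 5 (add_cursor(7)): buffer="wmtswotawltegno" (len 15), cursors c1@3 c2@7 c4@7 c3@11, authorship 1.1.2.2.3.3....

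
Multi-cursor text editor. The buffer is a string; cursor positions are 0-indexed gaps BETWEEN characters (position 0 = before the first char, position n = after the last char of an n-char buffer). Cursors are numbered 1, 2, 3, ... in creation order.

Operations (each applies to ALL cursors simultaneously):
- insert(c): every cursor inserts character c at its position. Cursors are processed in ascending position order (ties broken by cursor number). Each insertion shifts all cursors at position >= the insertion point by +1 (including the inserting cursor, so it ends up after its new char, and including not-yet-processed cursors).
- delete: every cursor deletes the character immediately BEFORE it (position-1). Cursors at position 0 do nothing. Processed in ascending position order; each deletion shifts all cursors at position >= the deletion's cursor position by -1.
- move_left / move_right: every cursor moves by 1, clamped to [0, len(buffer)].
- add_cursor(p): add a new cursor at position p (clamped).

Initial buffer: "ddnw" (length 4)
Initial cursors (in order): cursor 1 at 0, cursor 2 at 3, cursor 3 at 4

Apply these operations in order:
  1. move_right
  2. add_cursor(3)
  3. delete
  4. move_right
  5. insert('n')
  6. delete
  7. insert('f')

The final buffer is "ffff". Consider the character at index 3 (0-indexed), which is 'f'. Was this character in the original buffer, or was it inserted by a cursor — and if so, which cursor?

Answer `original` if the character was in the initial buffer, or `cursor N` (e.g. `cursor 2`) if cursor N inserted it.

Answer: cursor 4

Derivation:
After op 1 (move_right): buffer="ddnw" (len 4), cursors c1@1 c2@4 c3@4, authorship ....
After op 2 (add_cursor(3)): buffer="ddnw" (len 4), cursors c1@1 c4@3 c2@4 c3@4, authorship ....
After op 3 (delete): buffer="" (len 0), cursors c1@0 c2@0 c3@0 c4@0, authorship 
After op 4 (move_right): buffer="" (len 0), cursors c1@0 c2@0 c3@0 c4@0, authorship 
After op 5 (insert('n')): buffer="nnnn" (len 4), cursors c1@4 c2@4 c3@4 c4@4, authorship 1234
After op 6 (delete): buffer="" (len 0), cursors c1@0 c2@0 c3@0 c4@0, authorship 
After op 7 (insert('f')): buffer="ffff" (len 4), cursors c1@4 c2@4 c3@4 c4@4, authorship 1234
Authorship (.=original, N=cursor N): 1 2 3 4
Index 3: author = 4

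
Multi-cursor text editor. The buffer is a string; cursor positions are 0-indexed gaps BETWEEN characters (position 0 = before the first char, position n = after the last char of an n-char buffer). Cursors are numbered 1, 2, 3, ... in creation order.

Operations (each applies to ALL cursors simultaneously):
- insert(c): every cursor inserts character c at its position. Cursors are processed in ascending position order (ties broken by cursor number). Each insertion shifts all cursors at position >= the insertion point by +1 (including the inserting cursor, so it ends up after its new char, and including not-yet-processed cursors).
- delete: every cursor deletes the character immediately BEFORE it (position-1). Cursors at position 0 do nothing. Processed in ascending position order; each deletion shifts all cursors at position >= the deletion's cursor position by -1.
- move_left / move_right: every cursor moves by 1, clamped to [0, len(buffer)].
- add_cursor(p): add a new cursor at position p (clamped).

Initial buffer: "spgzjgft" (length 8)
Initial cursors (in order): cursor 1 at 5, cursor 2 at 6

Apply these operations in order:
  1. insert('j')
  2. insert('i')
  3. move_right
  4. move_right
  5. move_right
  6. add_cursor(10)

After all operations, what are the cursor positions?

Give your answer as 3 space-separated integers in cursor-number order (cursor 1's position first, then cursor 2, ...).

Answer: 10 12 10

Derivation:
After op 1 (insert('j')): buffer="spgzjjgjft" (len 10), cursors c1@6 c2@8, authorship .....1.2..
After op 2 (insert('i')): buffer="spgzjjigjift" (len 12), cursors c1@7 c2@10, authorship .....11.22..
After op 3 (move_right): buffer="spgzjjigjift" (len 12), cursors c1@8 c2@11, authorship .....11.22..
After op 4 (move_right): buffer="spgzjjigjift" (len 12), cursors c1@9 c2@12, authorship .....11.22..
After op 5 (move_right): buffer="spgzjjigjift" (len 12), cursors c1@10 c2@12, authorship .....11.22..
After op 6 (add_cursor(10)): buffer="spgzjjigjift" (len 12), cursors c1@10 c3@10 c2@12, authorship .....11.22..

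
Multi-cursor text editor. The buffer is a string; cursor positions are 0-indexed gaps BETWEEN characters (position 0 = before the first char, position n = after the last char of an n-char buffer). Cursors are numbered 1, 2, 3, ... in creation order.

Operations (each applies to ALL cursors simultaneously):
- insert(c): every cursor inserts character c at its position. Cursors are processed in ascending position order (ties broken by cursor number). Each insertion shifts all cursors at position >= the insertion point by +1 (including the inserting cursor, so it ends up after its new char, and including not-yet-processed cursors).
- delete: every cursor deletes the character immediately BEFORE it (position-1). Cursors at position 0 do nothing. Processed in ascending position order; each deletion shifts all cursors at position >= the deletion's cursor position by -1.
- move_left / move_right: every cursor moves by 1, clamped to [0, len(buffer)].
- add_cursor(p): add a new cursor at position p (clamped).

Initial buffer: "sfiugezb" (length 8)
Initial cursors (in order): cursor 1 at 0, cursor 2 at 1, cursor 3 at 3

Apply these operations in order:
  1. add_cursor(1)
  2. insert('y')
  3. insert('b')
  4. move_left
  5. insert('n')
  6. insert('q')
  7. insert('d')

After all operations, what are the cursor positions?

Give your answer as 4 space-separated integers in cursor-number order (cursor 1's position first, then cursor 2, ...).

Answer: 4 15 22 15

Derivation:
After op 1 (add_cursor(1)): buffer="sfiugezb" (len 8), cursors c1@0 c2@1 c4@1 c3@3, authorship ........
After op 2 (insert('y')): buffer="ysyyfiyugezb" (len 12), cursors c1@1 c2@4 c4@4 c3@7, authorship 1.24..3.....
After op 3 (insert('b')): buffer="ybsyybbfiybugezb" (len 16), cursors c1@2 c2@7 c4@7 c3@11, authorship 11.2424..33.....
After op 4 (move_left): buffer="ybsyybbfiybugezb" (len 16), cursors c1@1 c2@6 c4@6 c3@10, authorship 11.2424..33.....
After op 5 (insert('n')): buffer="ynbsyybnnbfiynbugezb" (len 20), cursors c1@2 c2@9 c4@9 c3@14, authorship 111.242244..333.....
After op 6 (insert('q')): buffer="ynqbsyybnnqqbfiynqbugezb" (len 24), cursors c1@3 c2@12 c4@12 c3@18, authorship 1111.24224244..3333.....
After op 7 (insert('d')): buffer="ynqdbsyybnnqqddbfiynqdbugezb" (len 28), cursors c1@4 c2@15 c4@15 c3@22, authorship 11111.2422424244..33333.....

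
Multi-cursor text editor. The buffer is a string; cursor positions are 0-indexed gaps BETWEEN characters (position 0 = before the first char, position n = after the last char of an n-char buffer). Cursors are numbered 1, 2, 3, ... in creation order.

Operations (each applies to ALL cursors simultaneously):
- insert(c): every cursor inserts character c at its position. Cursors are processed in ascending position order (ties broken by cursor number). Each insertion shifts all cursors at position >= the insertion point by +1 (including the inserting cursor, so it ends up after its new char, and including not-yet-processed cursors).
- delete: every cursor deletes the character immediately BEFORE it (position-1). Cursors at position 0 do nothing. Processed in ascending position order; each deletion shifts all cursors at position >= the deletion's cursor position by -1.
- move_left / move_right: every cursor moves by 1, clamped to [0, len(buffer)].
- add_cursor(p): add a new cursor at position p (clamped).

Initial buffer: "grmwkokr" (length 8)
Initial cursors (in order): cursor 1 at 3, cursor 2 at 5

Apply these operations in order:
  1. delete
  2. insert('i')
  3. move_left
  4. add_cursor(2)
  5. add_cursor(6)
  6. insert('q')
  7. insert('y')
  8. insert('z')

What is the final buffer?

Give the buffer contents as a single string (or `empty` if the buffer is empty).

Answer: grqqyyzziwqyzioqyzkr

Derivation:
After op 1 (delete): buffer="grwokr" (len 6), cursors c1@2 c2@3, authorship ......
After op 2 (insert('i')): buffer="griwiokr" (len 8), cursors c1@3 c2@5, authorship ..1.2...
After op 3 (move_left): buffer="griwiokr" (len 8), cursors c1@2 c2@4, authorship ..1.2...
After op 4 (add_cursor(2)): buffer="griwiokr" (len 8), cursors c1@2 c3@2 c2@4, authorship ..1.2...
After op 5 (add_cursor(6)): buffer="griwiokr" (len 8), cursors c1@2 c3@2 c2@4 c4@6, authorship ..1.2...
After op 6 (insert('q')): buffer="grqqiwqioqkr" (len 12), cursors c1@4 c3@4 c2@7 c4@10, authorship ..131.22.4..
After op 7 (insert('y')): buffer="grqqyyiwqyioqykr" (len 16), cursors c1@6 c3@6 c2@10 c4@14, authorship ..13131.222.44..
After op 8 (insert('z')): buffer="grqqyyzziwqyzioqyzkr" (len 20), cursors c1@8 c3@8 c2@13 c4@18, authorship ..1313131.2222.444..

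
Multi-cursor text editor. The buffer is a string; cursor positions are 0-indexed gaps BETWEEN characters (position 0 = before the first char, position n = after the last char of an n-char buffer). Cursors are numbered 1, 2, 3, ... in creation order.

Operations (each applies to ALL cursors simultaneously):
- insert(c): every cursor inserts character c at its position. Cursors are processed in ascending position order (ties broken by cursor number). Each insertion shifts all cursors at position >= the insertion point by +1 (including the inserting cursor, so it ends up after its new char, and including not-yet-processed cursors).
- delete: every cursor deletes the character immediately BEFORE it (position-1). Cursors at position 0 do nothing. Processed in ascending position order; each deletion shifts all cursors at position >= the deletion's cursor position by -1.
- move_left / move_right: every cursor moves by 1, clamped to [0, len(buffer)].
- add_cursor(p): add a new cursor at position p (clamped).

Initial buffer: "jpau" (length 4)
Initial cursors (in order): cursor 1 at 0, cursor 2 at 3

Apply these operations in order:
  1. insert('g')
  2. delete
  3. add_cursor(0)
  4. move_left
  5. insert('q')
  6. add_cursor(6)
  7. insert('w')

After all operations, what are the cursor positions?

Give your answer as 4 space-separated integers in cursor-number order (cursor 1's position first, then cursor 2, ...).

After op 1 (insert('g')): buffer="gjpagu" (len 6), cursors c1@1 c2@5, authorship 1...2.
After op 2 (delete): buffer="jpau" (len 4), cursors c1@0 c2@3, authorship ....
After op 3 (add_cursor(0)): buffer="jpau" (len 4), cursors c1@0 c3@0 c2@3, authorship ....
After op 4 (move_left): buffer="jpau" (len 4), cursors c1@0 c3@0 c2@2, authorship ....
After op 5 (insert('q')): buffer="qqjpqau" (len 7), cursors c1@2 c3@2 c2@5, authorship 13..2..
After op 6 (add_cursor(6)): buffer="qqjpqau" (len 7), cursors c1@2 c3@2 c2@5 c4@6, authorship 13..2..
After op 7 (insert('w')): buffer="qqwwjpqwawu" (len 11), cursors c1@4 c3@4 c2@8 c4@10, authorship 1313..22.4.

Answer: 4 8 4 10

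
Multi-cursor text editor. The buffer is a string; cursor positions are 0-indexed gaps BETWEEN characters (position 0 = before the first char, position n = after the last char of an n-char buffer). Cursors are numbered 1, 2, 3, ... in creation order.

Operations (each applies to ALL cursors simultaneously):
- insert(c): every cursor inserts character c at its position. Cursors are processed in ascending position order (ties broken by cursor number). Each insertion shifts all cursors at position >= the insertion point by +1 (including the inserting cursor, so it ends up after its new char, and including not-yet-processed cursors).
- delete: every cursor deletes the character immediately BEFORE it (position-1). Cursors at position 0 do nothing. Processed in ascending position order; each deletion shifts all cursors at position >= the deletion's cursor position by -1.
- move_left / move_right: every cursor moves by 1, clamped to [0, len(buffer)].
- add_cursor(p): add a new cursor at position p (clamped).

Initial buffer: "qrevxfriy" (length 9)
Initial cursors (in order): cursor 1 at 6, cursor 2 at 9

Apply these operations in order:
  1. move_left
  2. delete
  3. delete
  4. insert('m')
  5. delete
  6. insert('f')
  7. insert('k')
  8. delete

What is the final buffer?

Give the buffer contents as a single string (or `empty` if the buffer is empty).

After op 1 (move_left): buffer="qrevxfriy" (len 9), cursors c1@5 c2@8, authorship .........
After op 2 (delete): buffer="qrevfry" (len 7), cursors c1@4 c2@6, authorship .......
After op 3 (delete): buffer="qrefy" (len 5), cursors c1@3 c2@4, authorship .....
After op 4 (insert('m')): buffer="qremfmy" (len 7), cursors c1@4 c2@6, authorship ...1.2.
After op 5 (delete): buffer="qrefy" (len 5), cursors c1@3 c2@4, authorship .....
After op 6 (insert('f')): buffer="qrefffy" (len 7), cursors c1@4 c2@6, authorship ...1.2.
After op 7 (insert('k')): buffer="qrefkffky" (len 9), cursors c1@5 c2@8, authorship ...11.22.
After op 8 (delete): buffer="qrefffy" (len 7), cursors c1@4 c2@6, authorship ...1.2.

Answer: qrefffy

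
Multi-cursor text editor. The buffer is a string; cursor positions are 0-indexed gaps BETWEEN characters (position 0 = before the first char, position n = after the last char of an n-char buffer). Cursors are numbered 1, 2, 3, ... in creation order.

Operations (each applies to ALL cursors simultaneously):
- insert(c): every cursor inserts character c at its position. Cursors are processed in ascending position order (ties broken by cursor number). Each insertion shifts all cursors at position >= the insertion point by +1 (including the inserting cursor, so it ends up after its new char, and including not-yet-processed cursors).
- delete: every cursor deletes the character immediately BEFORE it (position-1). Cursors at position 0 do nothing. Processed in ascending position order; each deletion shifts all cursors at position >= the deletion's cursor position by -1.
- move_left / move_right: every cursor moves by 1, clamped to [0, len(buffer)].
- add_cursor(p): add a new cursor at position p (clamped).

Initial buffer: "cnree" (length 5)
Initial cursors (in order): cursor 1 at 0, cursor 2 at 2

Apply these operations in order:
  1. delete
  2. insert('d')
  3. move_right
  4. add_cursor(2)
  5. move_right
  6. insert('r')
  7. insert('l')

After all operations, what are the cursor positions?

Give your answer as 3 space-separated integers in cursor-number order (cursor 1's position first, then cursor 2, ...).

Answer: 7 11 7

Derivation:
After op 1 (delete): buffer="cree" (len 4), cursors c1@0 c2@1, authorship ....
After op 2 (insert('d')): buffer="dcdree" (len 6), cursors c1@1 c2@3, authorship 1.2...
After op 3 (move_right): buffer="dcdree" (len 6), cursors c1@2 c2@4, authorship 1.2...
After op 4 (add_cursor(2)): buffer="dcdree" (len 6), cursors c1@2 c3@2 c2@4, authorship 1.2...
After op 5 (move_right): buffer="dcdree" (len 6), cursors c1@3 c3@3 c2@5, authorship 1.2...
After op 6 (insert('r')): buffer="dcdrrrere" (len 9), cursors c1@5 c3@5 c2@8, authorship 1.213..2.
After op 7 (insert('l')): buffer="dcdrrllrerle" (len 12), cursors c1@7 c3@7 c2@11, authorship 1.21313..22.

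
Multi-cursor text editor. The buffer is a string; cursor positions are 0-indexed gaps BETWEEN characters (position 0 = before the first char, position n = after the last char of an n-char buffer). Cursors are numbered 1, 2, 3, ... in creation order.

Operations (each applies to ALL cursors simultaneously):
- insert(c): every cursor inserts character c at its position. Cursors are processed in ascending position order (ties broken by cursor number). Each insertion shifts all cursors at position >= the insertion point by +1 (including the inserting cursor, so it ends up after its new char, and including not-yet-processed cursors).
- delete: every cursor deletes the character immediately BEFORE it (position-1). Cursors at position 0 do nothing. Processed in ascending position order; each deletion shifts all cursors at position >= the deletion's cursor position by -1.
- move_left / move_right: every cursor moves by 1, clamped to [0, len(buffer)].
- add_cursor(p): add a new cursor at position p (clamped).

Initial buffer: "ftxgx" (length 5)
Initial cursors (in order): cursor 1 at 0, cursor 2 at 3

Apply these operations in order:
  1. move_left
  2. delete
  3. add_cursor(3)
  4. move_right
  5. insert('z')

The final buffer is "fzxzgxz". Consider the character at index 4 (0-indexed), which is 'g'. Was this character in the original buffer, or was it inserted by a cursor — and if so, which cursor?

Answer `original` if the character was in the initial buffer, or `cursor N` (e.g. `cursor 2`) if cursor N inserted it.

Answer: original

Derivation:
After op 1 (move_left): buffer="ftxgx" (len 5), cursors c1@0 c2@2, authorship .....
After op 2 (delete): buffer="fxgx" (len 4), cursors c1@0 c2@1, authorship ....
After op 3 (add_cursor(3)): buffer="fxgx" (len 4), cursors c1@0 c2@1 c3@3, authorship ....
After op 4 (move_right): buffer="fxgx" (len 4), cursors c1@1 c2@2 c3@4, authorship ....
After op 5 (insert('z')): buffer="fzxzgxz" (len 7), cursors c1@2 c2@4 c3@7, authorship .1.2..3
Authorship (.=original, N=cursor N): . 1 . 2 . . 3
Index 4: author = original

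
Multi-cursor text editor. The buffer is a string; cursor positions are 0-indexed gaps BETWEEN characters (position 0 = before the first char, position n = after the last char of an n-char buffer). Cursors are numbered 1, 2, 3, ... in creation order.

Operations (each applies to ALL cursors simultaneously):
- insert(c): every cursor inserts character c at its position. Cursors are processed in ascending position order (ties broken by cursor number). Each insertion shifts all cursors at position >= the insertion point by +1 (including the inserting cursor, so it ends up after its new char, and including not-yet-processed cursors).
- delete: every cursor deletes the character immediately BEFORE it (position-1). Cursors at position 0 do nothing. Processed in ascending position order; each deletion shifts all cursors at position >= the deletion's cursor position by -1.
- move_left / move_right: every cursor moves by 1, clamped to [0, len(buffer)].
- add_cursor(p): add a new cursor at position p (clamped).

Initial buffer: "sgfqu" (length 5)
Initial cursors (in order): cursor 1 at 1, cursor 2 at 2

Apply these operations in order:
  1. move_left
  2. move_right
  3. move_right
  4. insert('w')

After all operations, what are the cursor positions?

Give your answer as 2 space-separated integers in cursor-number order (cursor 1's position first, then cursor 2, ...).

Answer: 3 5

Derivation:
After op 1 (move_left): buffer="sgfqu" (len 5), cursors c1@0 c2@1, authorship .....
After op 2 (move_right): buffer="sgfqu" (len 5), cursors c1@1 c2@2, authorship .....
After op 3 (move_right): buffer="sgfqu" (len 5), cursors c1@2 c2@3, authorship .....
After op 4 (insert('w')): buffer="sgwfwqu" (len 7), cursors c1@3 c2@5, authorship ..1.2..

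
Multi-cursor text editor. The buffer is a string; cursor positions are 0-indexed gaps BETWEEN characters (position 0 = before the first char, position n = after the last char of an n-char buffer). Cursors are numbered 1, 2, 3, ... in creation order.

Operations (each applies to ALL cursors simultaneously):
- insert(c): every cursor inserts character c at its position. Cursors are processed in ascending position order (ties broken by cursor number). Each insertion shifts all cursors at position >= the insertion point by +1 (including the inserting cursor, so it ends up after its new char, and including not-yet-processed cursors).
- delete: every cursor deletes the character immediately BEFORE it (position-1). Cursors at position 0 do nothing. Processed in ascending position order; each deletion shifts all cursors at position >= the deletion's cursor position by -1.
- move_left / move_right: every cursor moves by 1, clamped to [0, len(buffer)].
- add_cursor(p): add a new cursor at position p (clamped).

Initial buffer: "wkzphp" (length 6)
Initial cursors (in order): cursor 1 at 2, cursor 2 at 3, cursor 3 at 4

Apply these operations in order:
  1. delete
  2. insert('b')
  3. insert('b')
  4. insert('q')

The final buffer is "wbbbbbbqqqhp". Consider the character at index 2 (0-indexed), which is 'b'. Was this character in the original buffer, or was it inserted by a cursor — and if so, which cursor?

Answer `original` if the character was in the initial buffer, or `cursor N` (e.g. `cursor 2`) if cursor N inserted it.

Answer: cursor 2

Derivation:
After op 1 (delete): buffer="whp" (len 3), cursors c1@1 c2@1 c3@1, authorship ...
After op 2 (insert('b')): buffer="wbbbhp" (len 6), cursors c1@4 c2@4 c3@4, authorship .123..
After op 3 (insert('b')): buffer="wbbbbbbhp" (len 9), cursors c1@7 c2@7 c3@7, authorship .123123..
After op 4 (insert('q')): buffer="wbbbbbbqqqhp" (len 12), cursors c1@10 c2@10 c3@10, authorship .123123123..
Authorship (.=original, N=cursor N): . 1 2 3 1 2 3 1 2 3 . .
Index 2: author = 2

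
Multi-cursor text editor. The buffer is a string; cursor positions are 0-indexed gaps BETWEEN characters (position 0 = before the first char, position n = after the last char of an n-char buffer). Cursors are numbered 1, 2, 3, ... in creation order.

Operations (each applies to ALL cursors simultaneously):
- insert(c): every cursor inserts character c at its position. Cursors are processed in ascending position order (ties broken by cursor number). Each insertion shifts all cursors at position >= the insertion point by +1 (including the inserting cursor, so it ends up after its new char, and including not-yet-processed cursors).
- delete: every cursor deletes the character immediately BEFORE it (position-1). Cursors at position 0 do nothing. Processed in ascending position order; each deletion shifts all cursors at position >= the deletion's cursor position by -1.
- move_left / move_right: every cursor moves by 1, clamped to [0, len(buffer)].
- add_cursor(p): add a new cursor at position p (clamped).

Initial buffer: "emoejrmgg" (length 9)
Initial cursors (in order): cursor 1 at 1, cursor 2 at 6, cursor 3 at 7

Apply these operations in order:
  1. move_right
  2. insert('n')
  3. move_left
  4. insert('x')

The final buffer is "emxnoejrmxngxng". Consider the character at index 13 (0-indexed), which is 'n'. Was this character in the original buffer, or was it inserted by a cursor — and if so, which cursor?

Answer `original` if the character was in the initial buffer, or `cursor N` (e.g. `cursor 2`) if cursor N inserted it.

Answer: cursor 3

Derivation:
After op 1 (move_right): buffer="emoejrmgg" (len 9), cursors c1@2 c2@7 c3@8, authorship .........
After op 2 (insert('n')): buffer="emnoejrmngng" (len 12), cursors c1@3 c2@9 c3@11, authorship ..1.....2.3.
After op 3 (move_left): buffer="emnoejrmngng" (len 12), cursors c1@2 c2@8 c3@10, authorship ..1.....2.3.
After op 4 (insert('x')): buffer="emxnoejrmxngxng" (len 15), cursors c1@3 c2@10 c3@13, authorship ..11.....22.33.
Authorship (.=original, N=cursor N): . . 1 1 . . . . . 2 2 . 3 3 .
Index 13: author = 3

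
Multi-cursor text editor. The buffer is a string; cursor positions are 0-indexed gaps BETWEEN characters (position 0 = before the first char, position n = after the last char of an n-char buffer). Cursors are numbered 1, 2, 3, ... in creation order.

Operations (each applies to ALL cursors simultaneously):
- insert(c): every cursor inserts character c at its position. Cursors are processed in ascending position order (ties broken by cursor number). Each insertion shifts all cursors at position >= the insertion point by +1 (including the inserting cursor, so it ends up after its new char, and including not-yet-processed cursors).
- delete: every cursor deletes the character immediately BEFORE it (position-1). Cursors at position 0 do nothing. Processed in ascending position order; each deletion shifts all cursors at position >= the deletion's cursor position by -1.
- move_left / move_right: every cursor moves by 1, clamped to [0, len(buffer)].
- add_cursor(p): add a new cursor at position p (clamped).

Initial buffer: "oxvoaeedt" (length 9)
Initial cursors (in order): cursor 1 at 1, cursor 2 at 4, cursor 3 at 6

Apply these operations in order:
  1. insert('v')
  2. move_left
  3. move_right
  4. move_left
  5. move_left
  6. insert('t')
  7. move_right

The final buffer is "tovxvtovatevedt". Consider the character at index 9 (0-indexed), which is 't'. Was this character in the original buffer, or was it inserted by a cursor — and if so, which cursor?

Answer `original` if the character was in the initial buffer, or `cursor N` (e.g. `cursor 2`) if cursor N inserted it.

After op 1 (insert('v')): buffer="ovxvovaevedt" (len 12), cursors c1@2 c2@6 c3@9, authorship .1...2..3...
After op 2 (move_left): buffer="ovxvovaevedt" (len 12), cursors c1@1 c2@5 c3@8, authorship .1...2..3...
After op 3 (move_right): buffer="ovxvovaevedt" (len 12), cursors c1@2 c2@6 c3@9, authorship .1...2..3...
After op 4 (move_left): buffer="ovxvovaevedt" (len 12), cursors c1@1 c2@5 c3@8, authorship .1...2..3...
After op 5 (move_left): buffer="ovxvovaevedt" (len 12), cursors c1@0 c2@4 c3@7, authorship .1...2..3...
After op 6 (insert('t')): buffer="tovxvtovatevedt" (len 15), cursors c1@1 c2@6 c3@10, authorship 1.1..2.2.3.3...
After op 7 (move_right): buffer="tovxvtovatevedt" (len 15), cursors c1@2 c2@7 c3@11, authorship 1.1..2.2.3.3...
Authorship (.=original, N=cursor N): 1 . 1 . . 2 . 2 . 3 . 3 . . .
Index 9: author = 3

Answer: cursor 3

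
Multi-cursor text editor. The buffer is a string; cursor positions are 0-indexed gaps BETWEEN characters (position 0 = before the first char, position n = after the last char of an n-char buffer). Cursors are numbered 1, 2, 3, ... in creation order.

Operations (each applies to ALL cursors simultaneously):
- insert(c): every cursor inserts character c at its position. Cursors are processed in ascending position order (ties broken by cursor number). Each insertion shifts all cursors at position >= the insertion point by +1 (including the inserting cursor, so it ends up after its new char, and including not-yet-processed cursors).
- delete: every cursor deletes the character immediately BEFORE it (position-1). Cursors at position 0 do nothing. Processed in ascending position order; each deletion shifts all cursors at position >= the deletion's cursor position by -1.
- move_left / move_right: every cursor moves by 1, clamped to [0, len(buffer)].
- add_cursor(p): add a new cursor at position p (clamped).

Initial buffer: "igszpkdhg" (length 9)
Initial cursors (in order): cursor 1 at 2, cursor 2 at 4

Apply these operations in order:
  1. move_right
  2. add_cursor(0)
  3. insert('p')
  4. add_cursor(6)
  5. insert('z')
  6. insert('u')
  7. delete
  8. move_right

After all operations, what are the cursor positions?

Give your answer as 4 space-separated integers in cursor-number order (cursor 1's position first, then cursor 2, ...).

After op 1 (move_right): buffer="igszpkdhg" (len 9), cursors c1@3 c2@5, authorship .........
After op 2 (add_cursor(0)): buffer="igszpkdhg" (len 9), cursors c3@0 c1@3 c2@5, authorship .........
After op 3 (insert('p')): buffer="pigspzppkdhg" (len 12), cursors c3@1 c1@5 c2@8, authorship 3...1..2....
After op 4 (add_cursor(6)): buffer="pigspzppkdhg" (len 12), cursors c3@1 c1@5 c4@6 c2@8, authorship 3...1..2....
After op 5 (insert('z')): buffer="pzigspzzzppzkdhg" (len 16), cursors c3@2 c1@7 c4@9 c2@12, authorship 33...11.4.22....
After op 6 (insert('u')): buffer="pzuigspzuzzuppzukdhg" (len 20), cursors c3@3 c1@9 c4@12 c2@16, authorship 333...111.44.222....
After op 7 (delete): buffer="pzigspzzzppzkdhg" (len 16), cursors c3@2 c1@7 c4@9 c2@12, authorship 33...11.4.22....
After op 8 (move_right): buffer="pzigspzzzppzkdhg" (len 16), cursors c3@3 c1@8 c4@10 c2@13, authorship 33...11.4.22....

Answer: 8 13 3 10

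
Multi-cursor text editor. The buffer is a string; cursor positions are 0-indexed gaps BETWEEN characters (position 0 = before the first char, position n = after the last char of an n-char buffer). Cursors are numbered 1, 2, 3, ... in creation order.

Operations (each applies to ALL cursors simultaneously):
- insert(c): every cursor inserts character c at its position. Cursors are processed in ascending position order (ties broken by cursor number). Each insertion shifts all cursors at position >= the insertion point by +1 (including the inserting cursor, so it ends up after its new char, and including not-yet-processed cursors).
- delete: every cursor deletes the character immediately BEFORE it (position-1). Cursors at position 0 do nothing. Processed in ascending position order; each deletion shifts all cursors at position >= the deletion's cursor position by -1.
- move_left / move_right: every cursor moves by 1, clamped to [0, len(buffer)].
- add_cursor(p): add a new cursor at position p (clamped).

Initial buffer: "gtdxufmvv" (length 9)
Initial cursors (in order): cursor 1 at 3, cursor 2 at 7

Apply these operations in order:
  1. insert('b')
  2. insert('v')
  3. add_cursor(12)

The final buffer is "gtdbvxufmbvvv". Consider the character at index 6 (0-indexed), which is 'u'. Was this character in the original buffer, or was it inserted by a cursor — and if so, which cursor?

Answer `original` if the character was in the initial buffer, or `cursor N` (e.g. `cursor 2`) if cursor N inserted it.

Answer: original

Derivation:
After op 1 (insert('b')): buffer="gtdbxufmbvv" (len 11), cursors c1@4 c2@9, authorship ...1....2..
After op 2 (insert('v')): buffer="gtdbvxufmbvvv" (len 13), cursors c1@5 c2@11, authorship ...11....22..
After op 3 (add_cursor(12)): buffer="gtdbvxufmbvvv" (len 13), cursors c1@5 c2@11 c3@12, authorship ...11....22..
Authorship (.=original, N=cursor N): . . . 1 1 . . . . 2 2 . .
Index 6: author = original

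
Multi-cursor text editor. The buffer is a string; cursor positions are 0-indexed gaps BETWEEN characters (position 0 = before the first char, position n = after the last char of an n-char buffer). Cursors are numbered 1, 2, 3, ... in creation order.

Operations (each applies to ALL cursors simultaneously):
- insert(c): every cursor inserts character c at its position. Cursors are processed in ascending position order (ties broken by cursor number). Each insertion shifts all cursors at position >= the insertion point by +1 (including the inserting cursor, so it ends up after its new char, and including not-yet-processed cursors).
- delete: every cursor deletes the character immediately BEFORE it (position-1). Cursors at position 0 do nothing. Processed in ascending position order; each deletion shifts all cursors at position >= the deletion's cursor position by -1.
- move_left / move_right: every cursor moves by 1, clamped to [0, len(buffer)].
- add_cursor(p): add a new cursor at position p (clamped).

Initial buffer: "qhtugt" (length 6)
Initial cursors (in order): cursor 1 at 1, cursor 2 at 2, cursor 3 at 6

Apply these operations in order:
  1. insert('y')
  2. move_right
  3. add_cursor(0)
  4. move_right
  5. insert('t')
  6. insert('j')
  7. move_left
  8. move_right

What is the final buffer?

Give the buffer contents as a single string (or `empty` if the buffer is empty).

Answer: qtjyhytjtutjgtytj

Derivation:
After op 1 (insert('y')): buffer="qyhytugty" (len 9), cursors c1@2 c2@4 c3@9, authorship .1.2....3
After op 2 (move_right): buffer="qyhytugty" (len 9), cursors c1@3 c2@5 c3@9, authorship .1.2....3
After op 3 (add_cursor(0)): buffer="qyhytugty" (len 9), cursors c4@0 c1@3 c2@5 c3@9, authorship .1.2....3
After op 4 (move_right): buffer="qyhytugty" (len 9), cursors c4@1 c1@4 c2@6 c3@9, authorship .1.2....3
After op 5 (insert('t')): buffer="qtyhyttutgtyt" (len 13), cursors c4@2 c1@6 c2@9 c3@13, authorship .41.21..2..33
After op 6 (insert('j')): buffer="qtjyhytjtutjgtytj" (len 17), cursors c4@3 c1@8 c2@12 c3@17, authorship .441.211..22..333
After op 7 (move_left): buffer="qtjyhytjtutjgtytj" (len 17), cursors c4@2 c1@7 c2@11 c3@16, authorship .441.211..22..333
After op 8 (move_right): buffer="qtjyhytjtutjgtytj" (len 17), cursors c4@3 c1@8 c2@12 c3@17, authorship .441.211..22..333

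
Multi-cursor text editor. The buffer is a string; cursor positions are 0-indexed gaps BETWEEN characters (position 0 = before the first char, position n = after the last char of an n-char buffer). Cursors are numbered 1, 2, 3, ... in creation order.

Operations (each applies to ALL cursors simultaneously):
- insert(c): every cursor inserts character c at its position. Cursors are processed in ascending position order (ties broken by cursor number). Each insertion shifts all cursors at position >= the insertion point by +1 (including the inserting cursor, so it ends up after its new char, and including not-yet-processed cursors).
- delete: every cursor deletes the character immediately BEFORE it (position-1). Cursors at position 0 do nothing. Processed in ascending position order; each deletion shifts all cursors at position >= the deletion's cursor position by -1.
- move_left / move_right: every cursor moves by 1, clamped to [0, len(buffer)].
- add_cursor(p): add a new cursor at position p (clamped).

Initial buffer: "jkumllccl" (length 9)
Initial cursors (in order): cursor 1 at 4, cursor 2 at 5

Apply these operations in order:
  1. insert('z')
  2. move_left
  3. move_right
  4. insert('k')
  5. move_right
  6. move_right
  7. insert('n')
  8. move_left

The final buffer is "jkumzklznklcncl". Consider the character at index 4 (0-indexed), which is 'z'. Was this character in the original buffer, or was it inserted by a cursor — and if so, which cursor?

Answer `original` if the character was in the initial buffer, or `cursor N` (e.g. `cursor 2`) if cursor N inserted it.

After op 1 (insert('z')): buffer="jkumzlzlccl" (len 11), cursors c1@5 c2@7, authorship ....1.2....
After op 2 (move_left): buffer="jkumzlzlccl" (len 11), cursors c1@4 c2@6, authorship ....1.2....
After op 3 (move_right): buffer="jkumzlzlccl" (len 11), cursors c1@5 c2@7, authorship ....1.2....
After op 4 (insert('k')): buffer="jkumzklzklccl" (len 13), cursors c1@6 c2@9, authorship ....11.22....
After op 5 (move_right): buffer="jkumzklzklccl" (len 13), cursors c1@7 c2@10, authorship ....11.22....
After op 6 (move_right): buffer="jkumzklzklccl" (len 13), cursors c1@8 c2@11, authorship ....11.22....
After op 7 (insert('n')): buffer="jkumzklznklcncl" (len 15), cursors c1@9 c2@13, authorship ....11.212..2..
After op 8 (move_left): buffer="jkumzklznklcncl" (len 15), cursors c1@8 c2@12, authorship ....11.212..2..
Authorship (.=original, N=cursor N): . . . . 1 1 . 2 1 2 . . 2 . .
Index 4: author = 1

Answer: cursor 1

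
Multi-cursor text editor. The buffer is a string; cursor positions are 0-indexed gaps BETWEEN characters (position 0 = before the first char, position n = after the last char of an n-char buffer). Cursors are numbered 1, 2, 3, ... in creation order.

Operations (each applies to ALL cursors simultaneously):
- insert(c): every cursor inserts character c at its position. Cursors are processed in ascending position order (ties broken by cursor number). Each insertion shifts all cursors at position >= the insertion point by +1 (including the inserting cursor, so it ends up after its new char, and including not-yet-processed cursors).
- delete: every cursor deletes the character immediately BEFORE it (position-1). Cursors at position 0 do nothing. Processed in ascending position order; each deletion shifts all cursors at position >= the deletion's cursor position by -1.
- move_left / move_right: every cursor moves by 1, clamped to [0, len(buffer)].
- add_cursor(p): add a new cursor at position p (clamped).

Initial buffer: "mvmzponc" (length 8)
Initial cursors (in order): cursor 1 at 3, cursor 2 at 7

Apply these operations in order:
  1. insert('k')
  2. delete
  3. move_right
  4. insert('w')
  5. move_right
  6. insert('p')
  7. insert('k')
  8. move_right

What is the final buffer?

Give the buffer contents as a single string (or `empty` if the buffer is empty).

Answer: mvmzwppkoncwpk

Derivation:
After op 1 (insert('k')): buffer="mvmkzponkc" (len 10), cursors c1@4 c2@9, authorship ...1....2.
After op 2 (delete): buffer="mvmzponc" (len 8), cursors c1@3 c2@7, authorship ........
After op 3 (move_right): buffer="mvmzponc" (len 8), cursors c1@4 c2@8, authorship ........
After op 4 (insert('w')): buffer="mvmzwponcw" (len 10), cursors c1@5 c2@10, authorship ....1....2
After op 5 (move_right): buffer="mvmzwponcw" (len 10), cursors c1@6 c2@10, authorship ....1....2
After op 6 (insert('p')): buffer="mvmzwpponcwp" (len 12), cursors c1@7 c2@12, authorship ....1.1...22
After op 7 (insert('k')): buffer="mvmzwppkoncwpk" (len 14), cursors c1@8 c2@14, authorship ....1.11...222
After op 8 (move_right): buffer="mvmzwppkoncwpk" (len 14), cursors c1@9 c2@14, authorship ....1.11...222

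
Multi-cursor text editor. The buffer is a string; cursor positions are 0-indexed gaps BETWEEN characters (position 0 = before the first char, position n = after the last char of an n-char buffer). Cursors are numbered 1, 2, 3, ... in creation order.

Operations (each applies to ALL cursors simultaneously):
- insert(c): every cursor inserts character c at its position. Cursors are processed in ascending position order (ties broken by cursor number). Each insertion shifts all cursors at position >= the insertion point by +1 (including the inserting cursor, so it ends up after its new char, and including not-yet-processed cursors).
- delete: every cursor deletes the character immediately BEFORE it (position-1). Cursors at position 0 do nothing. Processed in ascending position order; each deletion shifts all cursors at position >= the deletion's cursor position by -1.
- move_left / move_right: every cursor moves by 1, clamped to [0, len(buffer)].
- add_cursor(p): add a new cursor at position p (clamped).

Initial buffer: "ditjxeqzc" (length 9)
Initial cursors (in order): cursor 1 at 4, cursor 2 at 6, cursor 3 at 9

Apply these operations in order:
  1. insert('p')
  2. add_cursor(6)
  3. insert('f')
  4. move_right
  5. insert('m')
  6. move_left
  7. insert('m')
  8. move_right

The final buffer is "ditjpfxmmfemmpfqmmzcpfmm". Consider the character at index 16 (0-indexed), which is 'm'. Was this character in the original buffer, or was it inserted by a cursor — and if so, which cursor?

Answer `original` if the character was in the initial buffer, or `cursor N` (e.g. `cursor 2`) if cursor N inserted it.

Answer: cursor 2

Derivation:
After op 1 (insert('p')): buffer="ditjpxepqzcp" (len 12), cursors c1@5 c2@8 c3@12, authorship ....1..2...3
After op 2 (add_cursor(6)): buffer="ditjpxepqzcp" (len 12), cursors c1@5 c4@6 c2@8 c3@12, authorship ....1..2...3
After op 3 (insert('f')): buffer="ditjpfxfepfqzcpf" (len 16), cursors c1@6 c4@8 c2@11 c3@16, authorship ....11.4.22...33
After op 4 (move_right): buffer="ditjpfxfepfqzcpf" (len 16), cursors c1@7 c4@9 c2@12 c3@16, authorship ....11.4.22...33
After op 5 (insert('m')): buffer="ditjpfxmfempfqmzcpfm" (len 20), cursors c1@8 c4@11 c2@15 c3@20, authorship ....11.14.422.2..333
After op 6 (move_left): buffer="ditjpfxmfempfqmzcpfm" (len 20), cursors c1@7 c4@10 c2@14 c3@19, authorship ....11.14.422.2..333
After op 7 (insert('m')): buffer="ditjpfxmmfemmpfqmmzcpfmm" (len 24), cursors c1@8 c4@12 c2@17 c3@23, authorship ....11.114.4422.22..3333
After op 8 (move_right): buffer="ditjpfxmmfemmpfqmmzcpfmm" (len 24), cursors c1@9 c4@13 c2@18 c3@24, authorship ....11.114.4422.22..3333
Authorship (.=original, N=cursor N): . . . . 1 1 . 1 1 4 . 4 4 2 2 . 2 2 . . 3 3 3 3
Index 16: author = 2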